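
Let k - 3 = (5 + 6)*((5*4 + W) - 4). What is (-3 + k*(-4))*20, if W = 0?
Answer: -14380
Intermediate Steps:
k = 179 (k = 3 + (5 + 6)*((5*4 + 0) - 4) = 3 + 11*((20 + 0) - 4) = 3 + 11*(20 - 4) = 3 + 11*16 = 3 + 176 = 179)
(-3 + k*(-4))*20 = (-3 + 179*(-4))*20 = (-3 - 716)*20 = -719*20 = -14380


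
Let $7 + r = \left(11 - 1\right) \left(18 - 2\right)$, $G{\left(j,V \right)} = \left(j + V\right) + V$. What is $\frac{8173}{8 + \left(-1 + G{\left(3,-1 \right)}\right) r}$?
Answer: $\frac{8173}{8} \approx 1021.6$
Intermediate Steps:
$G{\left(j,V \right)} = j + 2 V$ ($G{\left(j,V \right)} = \left(V + j\right) + V = j + 2 V$)
$r = 153$ ($r = -7 + \left(11 - 1\right) \left(18 - 2\right) = -7 + 10 \cdot 16 = -7 + 160 = 153$)
$\frac{8173}{8 + \left(-1 + G{\left(3,-1 \right)}\right) r} = \frac{8173}{8 + \left(-1 + \left(3 + 2 \left(-1\right)\right)\right) 153} = \frac{8173}{8 + \left(-1 + \left(3 - 2\right)\right) 153} = \frac{8173}{8 + \left(-1 + 1\right) 153} = \frac{8173}{8 + 0 \cdot 153} = \frac{8173}{8 + 0} = \frac{8173}{8}$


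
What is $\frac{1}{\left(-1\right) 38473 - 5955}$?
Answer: $- \frac{1}{44428} \approx -2.2508 \cdot 10^{-5}$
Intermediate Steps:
$\frac{1}{\left(-1\right) 38473 - 5955} = \frac{1}{-38473 - 5955} = \frac{1}{-44428} = - \frac{1}{44428}$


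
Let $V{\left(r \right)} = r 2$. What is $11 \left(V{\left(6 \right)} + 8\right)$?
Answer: $220$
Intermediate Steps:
$V{\left(r \right)} = 2 r$
$11 \left(V{\left(6 \right)} + 8\right) = 11 \left(2 \cdot 6 + 8\right) = 11 \left(12 + 8\right) = 11 \cdot 20 = 220$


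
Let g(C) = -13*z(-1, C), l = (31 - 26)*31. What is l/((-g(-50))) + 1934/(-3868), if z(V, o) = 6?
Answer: 58/39 ≈ 1.4872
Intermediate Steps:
l = 155 (l = 5*31 = 155)
g(C) = -78 (g(C) = -13*6 = -78)
l/((-g(-50))) + 1934/(-3868) = 155/((-1*(-78))) + 1934/(-3868) = 155/78 + 1934*(-1/3868) = 155*(1/78) - ½ = 155/78 - ½ = 58/39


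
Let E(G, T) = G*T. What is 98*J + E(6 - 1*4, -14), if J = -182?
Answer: -17864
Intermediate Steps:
98*J + E(6 - 1*4, -14) = 98*(-182) + (6 - 1*4)*(-14) = -17836 + (6 - 4)*(-14) = -17836 + 2*(-14) = -17836 - 28 = -17864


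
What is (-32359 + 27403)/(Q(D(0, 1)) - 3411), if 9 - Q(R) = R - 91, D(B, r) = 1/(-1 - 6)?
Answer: 8673/5794 ≈ 1.4969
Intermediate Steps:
D(B, r) = -1/7 (D(B, r) = 1/(-7) = -1/7)
Q(R) = 100 - R (Q(R) = 9 - (R - 91) = 9 - (-91 + R) = 9 + (91 - R) = 100 - R)
(-32359 + 27403)/(Q(D(0, 1)) - 3411) = (-32359 + 27403)/((100 - 1*(-1/7)) - 3411) = -4956/((100 + 1/7) - 3411) = -4956/(701/7 - 3411) = -4956/(-23176/7) = -4956*(-7/23176) = 8673/5794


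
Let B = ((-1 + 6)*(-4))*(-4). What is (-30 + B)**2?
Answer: 2500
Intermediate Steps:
B = 80 (B = (5*(-4))*(-4) = -20*(-4) = 80)
(-30 + B)**2 = (-30 + 80)**2 = 50**2 = 2500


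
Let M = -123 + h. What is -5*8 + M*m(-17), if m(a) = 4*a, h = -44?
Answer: 11316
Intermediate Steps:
M = -167 (M = -123 - 44 = -167)
-5*8 + M*m(-17) = -5*8 - 668*(-17) = -40 - 167*(-68) = -40 + 11356 = 11316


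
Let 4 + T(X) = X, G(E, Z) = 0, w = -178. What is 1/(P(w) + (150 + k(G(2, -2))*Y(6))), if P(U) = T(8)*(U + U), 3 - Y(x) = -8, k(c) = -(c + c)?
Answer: -1/1274 ≈ -0.00078493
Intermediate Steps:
T(X) = -4 + X
k(c) = -2*c
Y(x) = 11 (Y(x) = 3 - 1*(-8) = 3 + 8 = 11)
P(U) = 8*U (P(U) = (-4 + 8)*(U + U) = 4*(2*U) = 8*U)
1/(P(w) + (150 + k(G(2, -2))*Y(6))) = 1/(8*(-178) + (150 - 2*0*11)) = 1/(-1424 + (150 + 0*11)) = 1/(-1424 + (150 + 0)) = 1/(-1424 + 150) = 1/(-1274) = -1/1274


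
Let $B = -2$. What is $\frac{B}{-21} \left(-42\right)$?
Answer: $-4$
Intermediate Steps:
$\frac{B}{-21} \left(-42\right) = - \frac{2}{-21} \left(-42\right) = \left(-2\right) \left(- \frac{1}{21}\right) \left(-42\right) = \frac{2}{21} \left(-42\right) = -4$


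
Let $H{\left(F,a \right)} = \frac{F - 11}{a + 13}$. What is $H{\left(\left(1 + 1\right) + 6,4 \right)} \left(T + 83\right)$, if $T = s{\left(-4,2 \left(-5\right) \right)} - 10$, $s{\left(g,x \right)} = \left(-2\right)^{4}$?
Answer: $- \frac{267}{17} \approx -15.706$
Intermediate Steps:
$s{\left(g,x \right)} = 16$
$H{\left(F,a \right)} = \frac{-11 + F}{13 + a}$
$T = 6$ ($T = 16 - 10 = 6$)
$H{\left(\left(1 + 1\right) + 6,4 \right)} \left(T + 83\right) = \frac{-11 + \left(\left(1 + 1\right) + 6\right)}{13 + 4} \left(6 + 83\right) = \frac{-11 + \left(2 + 6\right)}{17} \cdot 89 = \frac{-11 + 8}{17} \cdot 89 = \frac{1}{17} \left(-3\right) 89 = \left(- \frac{3}{17}\right) 89 = - \frac{267}{17}$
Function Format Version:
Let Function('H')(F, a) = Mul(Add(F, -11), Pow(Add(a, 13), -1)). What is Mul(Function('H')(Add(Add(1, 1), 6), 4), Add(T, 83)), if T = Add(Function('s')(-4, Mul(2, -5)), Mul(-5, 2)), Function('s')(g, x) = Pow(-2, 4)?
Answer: Rational(-267, 17) ≈ -15.706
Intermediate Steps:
Function('s')(g, x) = 16
Function('H')(F, a) = Mul(Pow(Add(13, a), -1), Add(-11, F)) (Function('H')(F, a) = Mul(Add(-11, F), Pow(Add(13, a), -1)) = Mul(Pow(Add(13, a), -1), Add(-11, F)))
T = 6 (T = Add(16, Mul(-5, 2)) = Add(16, -10) = 6)
Mul(Function('H')(Add(Add(1, 1), 6), 4), Add(T, 83)) = Mul(Mul(Pow(Add(13, 4), -1), Add(-11, Add(Add(1, 1), 6))), Add(6, 83)) = Mul(Mul(Pow(17, -1), Add(-11, Add(2, 6))), 89) = Mul(Mul(Rational(1, 17), Add(-11, 8)), 89) = Mul(Mul(Rational(1, 17), -3), 89) = Mul(Rational(-3, 17), 89) = Rational(-267, 17)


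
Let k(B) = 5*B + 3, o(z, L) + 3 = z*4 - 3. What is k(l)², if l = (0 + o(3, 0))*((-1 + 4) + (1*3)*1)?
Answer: 33489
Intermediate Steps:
o(z, L) = -6 + 4*z (o(z, L) = -3 + (z*4 - 3) = -3 + (4*z - 3) = -3 + (-3 + 4*z) = -6 + 4*z)
l = 36 (l = (0 + (-6 + 4*3))*((-1 + 4) + (1*3)*1) = (0 + (-6 + 12))*(3 + 3*1) = (0 + 6)*(3 + 3) = 6*6 = 36)
k(B) = 3 + 5*B
k(l)² = (3 + 5*36)² = (3 + 180)² = 183² = 33489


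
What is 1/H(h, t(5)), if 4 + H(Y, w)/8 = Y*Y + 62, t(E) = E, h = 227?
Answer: 1/412696 ≈ 2.4231e-6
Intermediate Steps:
H(Y, w) = 464 + 8*Y² (H(Y, w) = -32 + 8*(Y*Y + 62) = -32 + 8*(Y² + 62) = -32 + 8*(62 + Y²) = -32 + (496 + 8*Y²) = 464 + 8*Y²)
1/H(h, t(5)) = 1/(464 + 8*227²) = 1/(464 + 8*51529) = 1/(464 + 412232) = 1/412696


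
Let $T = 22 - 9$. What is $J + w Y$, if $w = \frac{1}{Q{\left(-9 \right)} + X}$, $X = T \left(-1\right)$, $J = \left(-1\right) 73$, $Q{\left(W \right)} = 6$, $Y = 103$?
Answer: $- \frac{614}{7} \approx -87.714$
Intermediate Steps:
$T = 13$ ($T = 22 - 9 = 13$)
$J = -73$
$X = -13$ ($X = 13 \left(-1\right) = -13$)
$w = - \frac{1}{7}$ ($w = \frac{1}{6 - 13} = \frac{1}{-7} = - \frac{1}{7} \approx -0.14286$)
$J + w Y = -73 - \frac{103}{7} = - \frac{614}{7}$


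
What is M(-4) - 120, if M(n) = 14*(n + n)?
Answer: -232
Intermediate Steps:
M(n) = 28*n (M(n) = 14*(2*n) = 28*n)
M(-4) - 120 = 28*(-4) - 120 = -112 - 120 = -232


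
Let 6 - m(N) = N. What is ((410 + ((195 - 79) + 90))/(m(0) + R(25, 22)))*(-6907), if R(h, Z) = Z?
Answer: -151954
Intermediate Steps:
m(N) = 6 - N
((410 + ((195 - 79) + 90))/(m(0) + R(25, 22)))*(-6907) = ((410 + ((195 - 79) + 90))/((6 - 1*0) + 22))*(-6907) = ((410 + (116 + 90))/((6 + 0) + 22))*(-6907) = ((410 + 206)/(6 + 22))*(-6907) = (616/28)*(-6907) = (616*(1/28))*(-6907) = 22*(-6907) = -151954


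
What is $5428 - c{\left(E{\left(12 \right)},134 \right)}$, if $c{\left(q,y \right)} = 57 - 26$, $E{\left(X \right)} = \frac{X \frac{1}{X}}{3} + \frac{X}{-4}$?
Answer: $5397$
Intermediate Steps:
$E{\left(X \right)} = \frac{1}{3} - \frac{X}{4}$ ($E{\left(X \right)} = 1 \cdot \frac{1}{3} + X \left(- \frac{1}{4}\right) = \frac{1}{3} - \frac{X}{4}$)
$c{\left(q,y \right)} = 31$
$5428 - c{\left(E{\left(12 \right)},134 \right)} = 5428 - 31 = 5397$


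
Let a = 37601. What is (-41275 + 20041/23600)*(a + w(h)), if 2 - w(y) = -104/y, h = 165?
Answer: -6043713493541441/3894000 ≈ -1.5521e+9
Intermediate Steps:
w(y) = 2 + 104/y (w(y) = 2 - (-104)/y = 2 + 104/y)
(-41275 + 20041/23600)*(a + w(h)) = (-41275 + 20041/23600)*(37601 + (2 + 104/165)) = -974069959*(37601 + 434/165)/23600 = -974069959/23600*6204599/165 = -6043713493541441/3894000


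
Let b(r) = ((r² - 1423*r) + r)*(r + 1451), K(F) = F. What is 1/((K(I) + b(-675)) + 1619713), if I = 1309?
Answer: 1/1100029622 ≈ 9.0907e-10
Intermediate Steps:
b(r) = (1451 + r)*(r² - 1422*r) (b(r) = (r² - 1422*r)*(1451 + r) = (1451 + r)*(r² - 1422*r))
1/((K(I) + b(-675)) + 1619713) = 1/((1309 - 675*(-2063322 + (-675)² + 29*(-675))) + 1619713) = 1/((1309 - 675*(-2063322 + 455625 - 19575)) + 1619713) = 1/((1309 - 675*(-1627272)) + 1619713) = 1/((1309 + 1098408600) + 1619713) = 1/(1098409909 + 1619713) = 1/1100029622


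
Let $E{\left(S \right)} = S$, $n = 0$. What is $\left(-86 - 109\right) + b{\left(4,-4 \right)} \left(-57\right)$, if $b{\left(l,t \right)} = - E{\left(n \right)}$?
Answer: $-195$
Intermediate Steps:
$b{\left(l,t \right)} = 0$ ($b{\left(l,t \right)} = \left(-1\right) 0 = 0$)
$\left(-86 - 109\right) + b{\left(4,-4 \right)} \left(-57\right) = \left(-86 - 109\right) + 0 \left(-57\right) = -195 + 0 = -195$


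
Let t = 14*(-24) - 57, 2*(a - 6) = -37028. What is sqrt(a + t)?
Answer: I*sqrt(18901) ≈ 137.48*I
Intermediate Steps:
a = -18508 (a = 6 + (1/2)*(-37028) = 6 - 18514 = -18508)
t = -393 (t = -336 - 57 = -393)
sqrt(a + t) = sqrt(-18508 - 393) = sqrt(-18901) = I*sqrt(18901)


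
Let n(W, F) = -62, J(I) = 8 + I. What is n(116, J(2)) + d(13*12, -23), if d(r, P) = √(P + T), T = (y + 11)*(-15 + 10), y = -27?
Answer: -62 + √57 ≈ -54.450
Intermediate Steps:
T = 80 (T = (-27 + 11)*(-15 + 10) = -16*(-5) = 80)
d(r, P) = √(80 + P) (d(r, P) = √(P + 80) = √(80 + P))
n(116, J(2)) + d(13*12, -23) = -62 + √(80 - 23) = -62 + √57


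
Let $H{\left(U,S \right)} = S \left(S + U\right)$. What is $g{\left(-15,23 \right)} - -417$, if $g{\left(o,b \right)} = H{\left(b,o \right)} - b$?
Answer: $274$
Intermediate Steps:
$g{\left(o,b \right)} = - b + o \left(b + o\right)$ ($g{\left(o,b \right)} = o \left(o + b\right) - b = o \left(b + o\right) - b = - b + o \left(b + o\right)$)
$g{\left(-15,23 \right)} - -417 = \left(\left(-1\right) 23 - 15 \left(23 - 15\right)\right) - -417 = \left(-23 - 120\right) + 417 = -143 + 417 = 274$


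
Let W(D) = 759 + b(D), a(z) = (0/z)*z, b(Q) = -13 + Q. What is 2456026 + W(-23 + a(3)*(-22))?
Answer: 2456749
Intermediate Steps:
a(z) = 0 (a(z) = 0*z = 0)
W(D) = 746 + D (W(D) = 759 + (-13 + D) = 746 + D)
2456026 + W(-23 + a(3)*(-22)) = 2456026 + (746 + (-23 + 0*(-22))) = 2456026 + (746 + (-23 + 0)) = 2456026 + (746 - 23) = 2456026 + 723 = 2456749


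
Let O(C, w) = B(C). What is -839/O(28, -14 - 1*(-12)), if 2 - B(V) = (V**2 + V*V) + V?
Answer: 839/1594 ≈ 0.52635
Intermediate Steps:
B(V) = 2 - V - 2*V**2 (B(V) = 2 - ((V**2 + V*V) + V) = 2 - ((V**2 + V**2) + V) = 2 - (2*V**2 + V) = 2 - (V + 2*V**2) = 2 + (-V - 2*V**2) = 2 - V - 2*V**2)
O(C, w) = 2 - C - 2*C**2
-839/O(28, -14 - 1*(-12)) = -839/(2 - 1*28 - 2*28**2) = -839/(2 - 28 - 2*784) = -839/(2 - 28 - 1568) = -839/(-1594) = -839*(-1/1594) = 839/1594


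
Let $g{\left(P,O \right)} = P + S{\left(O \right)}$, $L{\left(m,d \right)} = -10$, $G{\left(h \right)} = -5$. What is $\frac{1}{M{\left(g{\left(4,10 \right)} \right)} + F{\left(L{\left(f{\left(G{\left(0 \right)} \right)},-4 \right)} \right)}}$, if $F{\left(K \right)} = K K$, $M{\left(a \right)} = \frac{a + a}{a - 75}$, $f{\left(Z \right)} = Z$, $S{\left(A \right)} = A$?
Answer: $\frac{61}{6072} \approx 0.010046$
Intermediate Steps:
$g{\left(P,O \right)} = O + P$ ($g{\left(P,O \right)} = P + O = O + P$)
$M{\left(a \right)} = \frac{2 a}{-75 + a}$
$F{\left(K \right)} = K^{2}$
$\frac{1}{M{\left(g{\left(4,10 \right)} \right)} + F{\left(L{\left(f{\left(G{\left(0 \right)} \right)},-4 \right)} \right)}} = \frac{1}{\frac{2 \left(10 + 4\right)}{-75 + \left(10 + 4\right)} + \left(-10\right)^{2}} = \frac{1}{2 \cdot 14 \frac{1}{-75 + 14} + 100} = \frac{1}{2 \cdot 14 \frac{1}{-61} + 100} = \frac{1}{2 \cdot 14 \left(- \frac{1}{61}\right) + 100} = \frac{1}{- \frac{28}{61} + 100} = \frac{1}{\frac{6072}{61}} = \frac{61}{6072}$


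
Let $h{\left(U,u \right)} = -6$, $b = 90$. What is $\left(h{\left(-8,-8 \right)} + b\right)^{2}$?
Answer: $7056$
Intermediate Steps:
$\left(h{\left(-8,-8 \right)} + b\right)^{2} = \left(-6 + 90\right)^{2} = 84^{2} = 7056$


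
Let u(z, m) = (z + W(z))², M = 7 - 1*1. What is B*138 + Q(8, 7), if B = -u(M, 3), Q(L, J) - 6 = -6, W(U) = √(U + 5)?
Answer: -6486 - 1656*√11 ≈ -11978.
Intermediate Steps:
W(U) = √(5 + U)
M = 6 (M = 7 - 1 = 6)
Q(L, J) = 0 (Q(L, J) = 6 - 6 = 0)
u(z, m) = (z + √(5 + z))²
B = -(6 + √11)² (B = -(6 + √(5 + 6))² = -(6 + √11)² ≈ -86.800)
B*138 + Q(8, 7) = -(6 + √11)²*138 + 0 = -138*(6 + √11)² + 0 = -138*(6 + √11)²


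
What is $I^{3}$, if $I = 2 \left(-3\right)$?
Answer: $-216$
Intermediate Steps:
$I = -6$
$I^{3} = \left(-6\right)^{3} = -216$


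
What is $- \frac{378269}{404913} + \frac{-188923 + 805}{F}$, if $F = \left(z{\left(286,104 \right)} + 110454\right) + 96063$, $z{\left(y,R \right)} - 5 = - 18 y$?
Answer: $- \frac{76172482670}{40769475231} \approx -1.8684$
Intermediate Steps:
$z{\left(y,R \right)} = 5 - 18 y$
$F = 201374$ ($F = \left(\left(5 - 5148\right) + 110454\right) + 96063 = \left(-5143 + 110454\right) + 96063 = 105311 + 96063 = 201374$)
$- \frac{378269}{404913} + \frac{-188923 + 805}{F} = - \frac{378269}{404913} + \frac{-188923 + 805}{201374} = \left(-378269\right) \frac{1}{404913} - \frac{94059}{100687} = - \frac{378269}{404913} - \frac{94059}{100687} = - \frac{76172482670}{40769475231}$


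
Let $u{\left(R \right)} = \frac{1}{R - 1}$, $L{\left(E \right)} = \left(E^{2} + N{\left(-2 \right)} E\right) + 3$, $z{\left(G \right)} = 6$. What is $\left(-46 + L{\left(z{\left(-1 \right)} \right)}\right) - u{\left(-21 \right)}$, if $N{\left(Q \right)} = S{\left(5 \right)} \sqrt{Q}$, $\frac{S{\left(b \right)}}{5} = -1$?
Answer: $- \frac{153}{22} - 30 i \sqrt{2} \approx -6.9545 - 42.426 i$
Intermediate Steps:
$S{\left(b \right)} = -5$ ($S{\left(b \right)} = 5 \left(-1\right) = -5$)
$N{\left(Q \right)} = - 5 \sqrt{Q}$
$L{\left(E \right)} = 3 + E^{2} - 5 i E \sqrt{2}$ ($L{\left(E \right)} = \left(E^{2} + - 5 \sqrt{-2} E\right) + 3 = \left(E^{2} + - 5 i \sqrt{2} E\right) + 3 = \left(E^{2} - 5 i E \sqrt{2}\right) + 3 = 3 + E^{2} - 5 i E \sqrt{2}$)
$u{\left(R \right)} = \frac{1}{-1 + R}$
$\left(-46 + L{\left(z{\left(-1 \right)} \right)}\right) - u{\left(-21 \right)} = \left(-46 + \left(3 + 6^{2} - 5 i 6 \sqrt{2}\right)\right) - \frac{1}{-1 - 21} = \left(-46 + \left(3 + 36 - 30 i \sqrt{2}\right)\right) - \frac{1}{-22} = \left(-46 + \left(39 - 30 i \sqrt{2}\right)\right) - - \frac{1}{22} = \left(-7 - 30 i \sqrt{2}\right) + \frac{1}{22} = - \frac{153}{22} - 30 i \sqrt{2}$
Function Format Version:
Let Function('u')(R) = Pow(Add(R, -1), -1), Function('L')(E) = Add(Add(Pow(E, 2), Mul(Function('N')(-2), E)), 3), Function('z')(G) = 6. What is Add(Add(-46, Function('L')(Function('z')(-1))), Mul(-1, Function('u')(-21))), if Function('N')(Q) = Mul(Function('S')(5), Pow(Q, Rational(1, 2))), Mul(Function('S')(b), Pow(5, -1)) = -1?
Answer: Add(Rational(-153, 22), Mul(-30, I, Pow(2, Rational(1, 2)))) ≈ Add(-6.9545, Mul(-42.426, I))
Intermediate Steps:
Function('S')(b) = -5 (Function('S')(b) = Mul(5, -1) = -5)
Function('N')(Q) = Mul(-5, Pow(Q, Rational(1, 2)))
Function('L')(E) = Add(3, Pow(E, 2), Mul(-5, I, E, Pow(2, Rational(1, 2)))) (Function('L')(E) = Add(Add(Pow(E, 2), Mul(Mul(-5, Pow(-2, Rational(1, 2))), E)), 3) = Add(Add(Pow(E, 2), Mul(Mul(-5, Mul(I, Pow(2, Rational(1, 2)))), E)), 3) = Add(Add(Pow(E, 2), Mul(Mul(-5, I, Pow(2, Rational(1, 2))), E)), 3) = Add(Add(Pow(E, 2), Mul(-5, I, E, Pow(2, Rational(1, 2)))), 3) = Add(3, Pow(E, 2), Mul(-5, I, E, Pow(2, Rational(1, 2)))))
Function('u')(R) = Pow(Add(-1, R), -1)
Add(Add(-46, Function('L')(Function('z')(-1))), Mul(-1, Function('u')(-21))) = Add(Add(-46, Add(3, Pow(6, 2), Mul(-5, I, 6, Pow(2, Rational(1, 2))))), Mul(-1, Pow(Add(-1, -21), -1))) = Add(Add(-46, Add(3, 36, Mul(-30, I, Pow(2, Rational(1, 2))))), Mul(-1, Pow(-22, -1))) = Add(Add(-46, Add(39, Mul(-30, I, Pow(2, Rational(1, 2))))), Mul(-1, Rational(-1, 22))) = Add(Add(-7, Mul(-30, I, Pow(2, Rational(1, 2)))), Rational(1, 22)) = Add(Rational(-153, 22), Mul(-30, I, Pow(2, Rational(1, 2))))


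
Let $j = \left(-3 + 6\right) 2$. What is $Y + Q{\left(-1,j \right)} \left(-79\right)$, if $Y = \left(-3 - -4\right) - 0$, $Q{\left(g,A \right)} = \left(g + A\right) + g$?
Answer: $-315$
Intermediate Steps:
$j = 6$ ($j = 3 \cdot 2 = 6$)
$Q{\left(g,A \right)} = A + 2 g$ ($Q{\left(g,A \right)} = \left(A + g\right) + g = A + 2 g$)
$Y = 1$ ($Y = \left(-3 + 4\right) + 0 = 1 + 0 = 1$)
$Y + Q{\left(-1,j \right)} \left(-79\right) = 1 + \left(6 + 2 \left(-1\right)\right) \left(-79\right) = 1 + \left(6 - 2\right) \left(-79\right) = 1 + 4 \left(-79\right) = 1 - 316 = -315$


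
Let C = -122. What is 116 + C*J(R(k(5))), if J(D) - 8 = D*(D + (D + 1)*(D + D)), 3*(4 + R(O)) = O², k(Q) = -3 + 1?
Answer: 31436/27 ≈ 1164.3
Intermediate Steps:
k(Q) = -2
R(O) = -4 + O²/3
J(D) = 8 + D*(D + 2*D*(1 + D)) (J(D) = 8 + D*(D + (D + 1)*(D + D)) = 8 + D*(D + (1 + D)*(2*D)) = 8 + D*(D + 2*D*(1 + D)))
116 + C*J(R(k(5))) = 116 - 122*(8 + 2*(-4 + (⅓)*(-2)²)³ + 3*(-4 + (⅓)*(-2)²)²) = 116 - 122*(8 + 2*(-4 + (⅓)*4)³ + 3*(-4 + (⅓)*4)²) = 116 - 122*(8 + 2*(-4 + 4/3)³ + 3*(-4 + 4/3)²) = 116 - 122*(8 + 2*(-8/3)³ + 3*(-8/3)²) = 116 - 122*(8 + 2*(-512/27) + 3*(64/9)) = 116 - 122*(8 - 1024/27 + 64/3) = 116 - 122*(-232/27) = 116 + 28304/27 = 31436/27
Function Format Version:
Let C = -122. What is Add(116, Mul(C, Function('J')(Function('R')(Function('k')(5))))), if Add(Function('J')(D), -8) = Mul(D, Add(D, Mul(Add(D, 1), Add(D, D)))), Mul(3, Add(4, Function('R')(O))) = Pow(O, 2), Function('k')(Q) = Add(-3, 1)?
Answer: Rational(31436, 27) ≈ 1164.3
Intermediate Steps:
Function('k')(Q) = -2
Function('R')(O) = Add(-4, Mul(Rational(1, 3), Pow(O, 2)))
Function('J')(D) = Add(8, Mul(D, Add(D, Mul(2, D, Add(1, D))))) (Function('J')(D) = Add(8, Mul(D, Add(D, Mul(Add(D, 1), Add(D, D))))) = Add(8, Mul(D, Add(D, Mul(Add(1, D), Mul(2, D))))) = Add(8, Mul(D, Add(D, Mul(2, D, Add(1, D))))))
Add(116, Mul(C, Function('J')(Function('R')(Function('k')(5))))) = Add(116, Mul(-122, Add(8, Mul(2, Pow(Add(-4, Mul(Rational(1, 3), Pow(-2, 2))), 3)), Mul(3, Pow(Add(-4, Mul(Rational(1, 3), Pow(-2, 2))), 2))))) = Add(116, Mul(-122, Add(8, Mul(2, Pow(Add(-4, Mul(Rational(1, 3), 4)), 3)), Mul(3, Pow(Add(-4, Mul(Rational(1, 3), 4)), 2))))) = Add(116, Mul(-122, Add(8, Mul(2, Pow(Add(-4, Rational(4, 3)), 3)), Mul(3, Pow(Add(-4, Rational(4, 3)), 2))))) = Add(116, Mul(-122, Add(8, Mul(2, Pow(Rational(-8, 3), 3)), Mul(3, Pow(Rational(-8, 3), 2))))) = Add(116, Mul(-122, Add(8, Mul(2, Rational(-512, 27)), Mul(3, Rational(64, 9))))) = Add(116, Mul(-122, Add(8, Rational(-1024, 27), Rational(64, 3)))) = Add(116, Mul(-122, Rational(-232, 27))) = Add(116, Rational(28304, 27)) = Rational(31436, 27)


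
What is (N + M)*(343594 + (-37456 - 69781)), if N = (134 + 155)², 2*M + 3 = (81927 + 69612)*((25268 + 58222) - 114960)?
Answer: -1127131057884887/2 ≈ -5.6357e+14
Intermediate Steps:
M = -4768932333/2 (M = -3/2 + ((81927 + 69612)*((25268 + 58222) - 114960))/2 = -3/2 + (151539*(83490 - 114960))/2 = -3/2 + (151539*(-31470))/2 = -3/2 + (½)*(-4768932330) = -3/2 - 2384466165 = -4768932333/2 ≈ -2.3845e+9)
N = 83521 (N = 289² = 83521)
(N + M)*(343594 + (-37456 - 69781)) = (83521 - 4768932333/2)*(343594 + (-37456 - 69781)) = -4768765291*(343594 - 107237)/2 = -4768765291/2*236357 = -1127131057884887/2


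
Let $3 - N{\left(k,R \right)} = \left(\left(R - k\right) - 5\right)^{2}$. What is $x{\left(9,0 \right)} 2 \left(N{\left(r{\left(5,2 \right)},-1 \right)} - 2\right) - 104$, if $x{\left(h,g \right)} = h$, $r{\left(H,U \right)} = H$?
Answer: $-2264$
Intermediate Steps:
$N{\left(k,R \right)} = 3 - \left(-5 + R - k\right)^{2}$ ($N{\left(k,R \right)} = 3 - \left(\left(R - k\right) - 5\right)^{2} = 3 - \left(-5 + R - k\right)^{2}$)
$x{\left(9,0 \right)} 2 \left(N{\left(r{\left(5,2 \right)},-1 \right)} - 2\right) - 104 = 9 \cdot 2 \left(\left(3 - \left(5 + 5 - -1\right)^{2}\right) - 2\right) - 104 = 9 \cdot 2 \left(\left(3 - \left(5 + 5 + 1\right)^{2}\right) - 2\right) - 104 = 9 \cdot 2 \left(\left(3 - 11^{2}\right) - 2\right) - 104 = 9 \cdot 2 \left(\left(3 - 121\right) - 2\right) - 104 = 9 \cdot 2 \left(-118 - 2\right) - 104 = 9 \cdot 2 \left(-120\right) - 104 = 9 \left(-240\right) - 104 = -2160 - 104 = -2264$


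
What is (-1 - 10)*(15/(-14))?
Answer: 165/14 ≈ 11.786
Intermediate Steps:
(-1 - 10)*(15/(-14)) = -165*(-1)/14 = -11*(-15/14) = 165/14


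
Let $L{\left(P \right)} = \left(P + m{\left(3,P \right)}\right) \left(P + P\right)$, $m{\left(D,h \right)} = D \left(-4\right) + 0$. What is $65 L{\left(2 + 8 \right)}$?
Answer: $-2600$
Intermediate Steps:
$m{\left(D,h \right)} = - 4 D$ ($m{\left(D,h \right)} = - 4 D + 0 = - 4 D$)
$L{\left(P \right)} = 2 P \left(-12 + P\right)$ ($L{\left(P \right)} = \left(P - 12\right) \left(P + P\right) = \left(P - 12\right) 2 P = \left(-12 + P\right) 2 P = 2 P \left(-12 + P\right)$)
$65 L{\left(2 + 8 \right)} = 65 \cdot 2 \left(2 + 8\right) \left(-12 + \left(2 + 8\right)\right) = 65 \cdot 2 \cdot 10 \left(-12 + 10\right) = 65 \cdot 2 \cdot 10 \left(-2\right) = 65 \left(-40\right) = -2600$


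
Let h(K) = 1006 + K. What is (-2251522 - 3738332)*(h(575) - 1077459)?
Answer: 6444352141812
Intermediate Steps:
(-2251522 - 3738332)*(h(575) - 1077459) = (-2251522 - 3738332)*((1006 + 575) - 1077459) = -5989854*(1581 - 1077459) = -5989854*(-1075878) = 6444352141812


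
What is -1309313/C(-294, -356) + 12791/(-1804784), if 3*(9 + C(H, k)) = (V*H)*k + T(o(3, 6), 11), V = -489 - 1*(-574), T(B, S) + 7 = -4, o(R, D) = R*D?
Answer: -3601437669079/8028041993584 ≈ -0.44861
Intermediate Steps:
o(R, D) = D*R
T(B, S) = -11 (T(B, S) = -7 - 4 = -11)
V = 85 (V = -489 + 574 = 85)
C(H, k) = -38/3 + 85*H*k/3 (C(H, k) = -9 + ((85*H)*k - 11)/3 = -9 + (85*H*k - 11)/3 = -9 + (-11 + 85*H*k)/3 = -9 + (-11/3 + 85*H*k/3) = -38/3 + 85*H*k/3)
-1309313/C(-294, -356) + 12791/(-1804784) = -1309313/(-38/3 + (85/3)*(-294)*(-356)) + 12791/(-1804784) = -1309313/(-38/3 + 2965480) + 12791*(-1/1804784) = -1309313/8896402/3 - 12791/1804784 = -1309313*3/8896402 - 12791/1804784 = -3927939/8896402 - 12791/1804784 = -3601437669079/8028041993584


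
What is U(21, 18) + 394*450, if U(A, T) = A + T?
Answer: 177339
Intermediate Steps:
U(21, 18) + 394*450 = (21 + 18) + 394*450 = 39 + 177300 = 177339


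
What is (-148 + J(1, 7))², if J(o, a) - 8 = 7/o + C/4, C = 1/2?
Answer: 1129969/64 ≈ 17656.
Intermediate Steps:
C = ½ (C = 1*(½) = ½ ≈ 0.50000)
J(o, a) = 65/8 + 7/o (J(o, a) = 8 + (7/o + (½)/4) = 8 + (7/o + (½)*(¼)) = 8 + (7/o + ⅛) = 8 + (⅛ + 7/o) = 65/8 + 7/o)
(-148 + J(1, 7))² = (-148 + (65/8 + 7/1))² = (-148 + (65/8 + 7*1))² = (-148 + (65/8 + 7))² = (-148 + 121/8)² = (-1063/8)² = 1129969/64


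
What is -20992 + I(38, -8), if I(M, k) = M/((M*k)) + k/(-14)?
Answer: -1175527/56 ≈ -20992.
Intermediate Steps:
I(M, k) = 1/k - k/14 (I(M, k) = M*(1/(M*k)) + k*(-1/14) = 1/k - k/14)
-20992 + I(38, -8) = -20992 + (1/(-8) - 1/14*(-8)) = -20992 + (-⅛ + 4/7) = -20992 + 25/56 = -1175527/56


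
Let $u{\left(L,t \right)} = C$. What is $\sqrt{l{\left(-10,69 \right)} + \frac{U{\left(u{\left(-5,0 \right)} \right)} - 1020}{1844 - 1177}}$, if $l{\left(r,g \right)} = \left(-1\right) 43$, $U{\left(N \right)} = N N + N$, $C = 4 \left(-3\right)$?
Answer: $\frac{i \sqrt{19722523}}{667} \approx 6.6582 i$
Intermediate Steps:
$C = -12$
$u{\left(L,t \right)} = -12$
$U{\left(N \right)} = N + N^{2}$ ($U{\left(N \right)} = N^{2} + N = N + N^{2}$)
$l{\left(r,g \right)} = -43$
$\sqrt{l{\left(-10,69 \right)} + \frac{U{\left(u{\left(-5,0 \right)} \right)} - 1020}{1844 - 1177}} = \sqrt{-43 + \frac{- 12 \left(1 - 12\right) - 1020}{1844 - 1177}} = \sqrt{-43 + \frac{\left(-12\right) \left(-11\right) - 1020}{667}} = \sqrt{-43 + \left(132 - 1020\right) \frac{1}{667}} = \sqrt{-43 - \frac{888}{667}} = \sqrt{- \frac{29569}{667}} = \frac{i \sqrt{19722523}}{667}$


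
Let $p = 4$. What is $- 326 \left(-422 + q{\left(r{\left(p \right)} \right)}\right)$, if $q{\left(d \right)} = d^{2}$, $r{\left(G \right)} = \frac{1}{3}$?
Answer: $\frac{1237822}{9} \approx 1.3754 \cdot 10^{5}$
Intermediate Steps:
$r{\left(G \right)} = \frac{1}{3}$
$- 326 \left(-422 + q{\left(r{\left(p \right)} \right)}\right) = - 326 \left(-422 + \left(\frac{1}{3}\right)^{2}\right) = - 326 \left(-422 + \frac{1}{9}\right) = \left(-326\right) \left(- \frac{3797}{9}\right) = \frac{1237822}{9}$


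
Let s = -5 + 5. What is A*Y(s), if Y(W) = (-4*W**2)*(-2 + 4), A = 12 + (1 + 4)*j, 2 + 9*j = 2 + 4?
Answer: 0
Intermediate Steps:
j = 4/9 (j = -2/9 + (2 + 4)/9 = -2/9 + (1/9)*6 = -2/9 + 2/3 = 4/9 ≈ 0.44444)
s = 0
A = 128/9 (A = 12 + (1 + 4)*(4/9) = 12 + 5*(4/9) = 12 + 20/9 = 128/9 ≈ 14.222)
Y(W) = -8*W**2 (Y(W) = -4*W**2*2 = -8*W**2)
A*Y(s) = 128*(-8*0**2)/9 = 128*(-8*0)/9 = (128/9)*0 = 0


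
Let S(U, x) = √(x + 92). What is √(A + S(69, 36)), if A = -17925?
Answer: √(-17925 + 8*√2) ≈ 133.84*I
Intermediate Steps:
S(U, x) = √(92 + x)
√(A + S(69, 36)) = √(-17925 + √(92 + 36)) = √(-17925 + √128) = √(-17925 + 8*√2)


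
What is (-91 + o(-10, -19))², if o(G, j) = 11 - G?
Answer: 4900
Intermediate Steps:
(-91 + o(-10, -19))² = (-91 + (11 - 1*(-10)))² = (-91 + (11 + 10))² = (-91 + 21)² = (-70)² = 4900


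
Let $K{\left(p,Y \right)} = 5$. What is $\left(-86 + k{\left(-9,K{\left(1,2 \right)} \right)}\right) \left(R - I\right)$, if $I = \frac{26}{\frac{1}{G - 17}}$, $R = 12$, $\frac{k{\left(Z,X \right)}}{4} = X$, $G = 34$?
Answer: $28380$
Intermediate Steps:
$k{\left(Z,X \right)} = 4 X$
$I = 442$ ($I = \frac{26}{\frac{1}{34 - 17}} = \frac{26}{\frac{1}{17}} = 26 \frac{1}{\frac{1}{17}} = 26 \cdot 17 = 442$)
$\left(-86 + k{\left(-9,K{\left(1,2 \right)} \right)}\right) \left(R - I\right) = \left(-86 + 4 \cdot 5\right) \left(12 - 442\right) = \left(-86 + 20\right) \left(12 - 442\right) = \left(-66\right) \left(-430\right) = 28380$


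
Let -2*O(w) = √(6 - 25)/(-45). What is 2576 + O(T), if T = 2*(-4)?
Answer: 2576 + I*√19/90 ≈ 2576.0 + 0.048432*I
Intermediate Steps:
T = -8
O(w) = I*√19/90 (O(w) = -√(6 - 25)/(2*(-45)) = -√(-19)*(-1)/(2*45) = -I*√19*(-1)/(2*45) = -(-1)*I*√19/90 = I*√19/90)
2576 + O(T) = 2576 + I*√19/90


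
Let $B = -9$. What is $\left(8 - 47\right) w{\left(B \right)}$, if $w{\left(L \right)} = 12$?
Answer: $-468$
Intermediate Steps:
$\left(8 - 47\right) w{\left(B \right)} = \left(8 - 47\right) 12 = \left(-39\right) 12 = -468$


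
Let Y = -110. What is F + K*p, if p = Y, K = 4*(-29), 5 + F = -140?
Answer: 12615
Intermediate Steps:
F = -145 (F = -5 - 140 = -145)
K = -116
p = -110
F + K*p = -145 - 116*(-110) = -145 + 12760 = 12615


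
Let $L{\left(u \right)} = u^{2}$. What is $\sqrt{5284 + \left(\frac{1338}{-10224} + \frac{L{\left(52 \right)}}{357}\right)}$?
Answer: $\frac{\sqrt{54393532486986}}{101388} \approx 72.742$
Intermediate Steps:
$\sqrt{5284 + \left(\frac{1338}{-10224} + \frac{L{\left(52 \right)}}{357}\right)} = \sqrt{5284 + \left(\frac{1338}{-10224} + \frac{52^{2}}{357}\right)} = \sqrt{5284 + \left(1338 \left(- \frac{1}{10224}\right) + 2704 \cdot \frac{1}{357}\right)} = \sqrt{5284 + \left(- \frac{223}{1704} + \frac{2704}{357}\right)} = \sqrt{5284 + \frac{1509335}{202776}} = \sqrt{\frac{1072977719}{202776}} = \frac{\sqrt{54393532486986}}{101388}$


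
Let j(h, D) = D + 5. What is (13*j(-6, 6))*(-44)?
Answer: -6292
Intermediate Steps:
j(h, D) = 5 + D
(13*j(-6, 6))*(-44) = (13*(5 + 6))*(-44) = (13*11)*(-44) = 143*(-44) = -6292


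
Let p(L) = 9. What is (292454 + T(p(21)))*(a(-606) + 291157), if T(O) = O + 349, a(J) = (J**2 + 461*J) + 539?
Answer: 111141479592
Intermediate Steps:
a(J) = 539 + J**2 + 461*J
T(O) = 349 + O
(292454 + T(p(21)))*(a(-606) + 291157) = (292454 + (349 + 9))*((539 + (-606)**2 + 461*(-606)) + 291157) = (292454 + 358)*((539 + 367236 - 279366) + 291157) = 292812*(88409 + 291157) = 292812*379566 = 111141479592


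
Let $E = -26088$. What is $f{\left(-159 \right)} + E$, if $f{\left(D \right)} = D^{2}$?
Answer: $-807$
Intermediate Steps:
$f{\left(-159 \right)} + E = \left(-159\right)^{2} - 26088 = 25281 - 26088 = -807$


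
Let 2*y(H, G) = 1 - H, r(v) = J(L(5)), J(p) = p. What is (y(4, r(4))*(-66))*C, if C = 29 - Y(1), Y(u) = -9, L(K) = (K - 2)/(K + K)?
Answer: 3762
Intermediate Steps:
L(K) = (-2 + K)/(2*K) (L(K) = (-2 + K)/((2*K)) = (-2 + K)*(1/(2*K)) = (-2 + K)/(2*K))
C = 38 (C = 29 - 1*(-9) = 29 + 9 = 38)
r(v) = 3/10 (r(v) = (½)*(-2 + 5)/5 = (½)*(⅕)*3 = 3/10)
y(H, G) = ½ - H/2 (y(H, G) = (1 - H)/2 = ½ - H/2)
(y(4, r(4))*(-66))*C = ((½ - ½*4)*(-66))*38 = ((½ - 2)*(-66))*38 = -3/2*(-66)*38 = 99*38 = 3762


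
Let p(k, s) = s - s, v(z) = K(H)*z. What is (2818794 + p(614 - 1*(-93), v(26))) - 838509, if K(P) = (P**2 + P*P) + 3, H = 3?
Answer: 1980285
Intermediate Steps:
K(P) = 3 + 2*P**2 (K(P) = (P**2 + P**2) + 3 = 2*P**2 + 3 = 3 + 2*P**2)
v(z) = 21*z (v(z) = (3 + 2*3**2)*z = (3 + 2*9)*z = (3 + 18)*z = 21*z)
p(k, s) = 0
(2818794 + p(614 - 1*(-93), v(26))) - 838509 = (2818794 + 0) - 838509 = 2818794 - 838509 = 1980285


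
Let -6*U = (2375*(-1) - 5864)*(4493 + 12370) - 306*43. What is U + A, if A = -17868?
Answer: 46280069/2 ≈ 2.3140e+7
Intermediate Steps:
U = 46315805/2 (U = -((2375*(-1) - 5864)*(4493 + 12370) - 306*43)/6 = -((-2375 - 5864)*16863 - 1*13158)/6 = -(-8239*16863 - 13158)/6 = -(-138934257 - 13158)/6 = -⅙*(-138947415) = 46315805/2 ≈ 2.3158e+7)
U + A = 46315805/2 - 17868 = 46280069/2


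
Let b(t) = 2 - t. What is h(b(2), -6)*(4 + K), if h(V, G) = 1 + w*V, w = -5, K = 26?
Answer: 30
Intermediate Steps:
h(V, G) = 1 - 5*V
h(b(2), -6)*(4 + K) = (1 - 5*(2 - 1*2))*(4 + 26) = (1 - 5*(2 - 2))*30 = (1 - 5*0)*30 = (1 + 0)*30 = 1*30 = 30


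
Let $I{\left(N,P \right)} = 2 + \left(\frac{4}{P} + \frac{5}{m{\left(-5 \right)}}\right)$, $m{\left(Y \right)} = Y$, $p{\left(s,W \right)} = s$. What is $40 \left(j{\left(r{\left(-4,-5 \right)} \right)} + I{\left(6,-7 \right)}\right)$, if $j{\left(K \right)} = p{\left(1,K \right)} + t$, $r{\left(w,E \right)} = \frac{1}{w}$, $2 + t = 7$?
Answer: $\frac{1800}{7} \approx 257.14$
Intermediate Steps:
$t = 5$ ($t = -2 + 7 = 5$)
$I{\left(N,P \right)} = 1 + \frac{4}{P}$ ($I{\left(N,P \right)} = 2 + \left(\frac{4}{P} + \frac{5}{-5}\right) = 2 + \left(\frac{4}{P} + 5 \left(- \frac{1}{5}\right)\right) = 2 - \left(1 - \frac{4}{P}\right) = 1 + \frac{4}{P}$)
$j{\left(K \right)} = 6$ ($j{\left(K \right)} = 1 + 5 = 6$)
$40 \left(j{\left(r{\left(-4,-5 \right)} \right)} + I{\left(6,-7 \right)}\right) = 40 \left(6 + \frac{4 - 7}{-7}\right) = 40 \left(6 - - \frac{3}{7}\right) = 40 \left(6 + \frac{3}{7}\right) = 40 \cdot \frac{45}{7} = \frac{1800}{7}$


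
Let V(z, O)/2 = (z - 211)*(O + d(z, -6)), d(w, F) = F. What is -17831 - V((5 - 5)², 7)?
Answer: -17409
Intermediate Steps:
V(z, O) = 2*(-211 + z)*(-6 + O) (V(z, O) = 2*((z - 211)*(O - 6)) = 2*((-211 + z)*(-6 + O)) = 2*(-211 + z)*(-6 + O))
-17831 - V((5 - 5)², 7) = -17831 - (2532 - 422*7 - 12*(5 - 5)² + 2*7*(5 - 5)²) = -17831 - (2532 - 2954 - 12*0² + 2*7*0²) = -17831 - (2532 - 2954 - 12*0 + 2*7*0) = -17831 - (2532 - 2954 + 0 + 0) = -17831 - 1*(-422) = -17831 + 422 = -17409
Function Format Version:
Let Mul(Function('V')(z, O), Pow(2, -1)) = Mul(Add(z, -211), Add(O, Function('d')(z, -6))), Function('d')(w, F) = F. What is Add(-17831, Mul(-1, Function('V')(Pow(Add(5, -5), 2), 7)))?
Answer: -17409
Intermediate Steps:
Function('V')(z, O) = Mul(2, Add(-211, z), Add(-6, O)) (Function('V')(z, O) = Mul(2, Mul(Add(z, -211), Add(O, -6))) = Mul(2, Mul(Add(-211, z), Add(-6, O))) = Mul(2, Add(-211, z), Add(-6, O)))
Add(-17831, Mul(-1, Function('V')(Pow(Add(5, -5), 2), 7))) = Add(-17831, Mul(-1, Add(2532, Mul(-422, 7), Mul(-12, Pow(Add(5, -5), 2)), Mul(2, 7, Pow(Add(5, -5), 2))))) = Add(-17831, Mul(-1, Add(2532, -2954, Mul(-12, Pow(0, 2)), Mul(2, 7, Pow(0, 2))))) = Add(-17831, Mul(-1, Add(2532, -2954, Mul(-12, 0), Mul(2, 7, 0)))) = Add(-17831, Mul(-1, Add(2532, -2954, 0, 0))) = Add(-17831, Mul(-1, -422)) = Add(-17831, 422) = -17409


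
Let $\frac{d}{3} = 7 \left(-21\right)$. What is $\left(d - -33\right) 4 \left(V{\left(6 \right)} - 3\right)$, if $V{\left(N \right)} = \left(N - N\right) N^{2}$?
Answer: $4896$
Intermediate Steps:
$V{\left(N \right)} = 0$ ($V{\left(N \right)} = 0 N^{2} = 0$)
$d = -441$ ($d = 3 \cdot 7 \left(-21\right) = 3 \left(-147\right) = -441$)
$\left(d - -33\right) 4 \left(V{\left(6 \right)} - 3\right) = \left(-441 - -33\right) 4 \left(0 - 3\right) = \left(-441 + 33\right) 4 \left(-3\right) = \left(-408\right) \left(-12\right) = 4896$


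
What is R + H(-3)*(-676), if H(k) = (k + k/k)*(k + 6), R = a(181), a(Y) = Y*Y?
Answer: 36817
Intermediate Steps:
a(Y) = Y²
R = 32761 (R = 181² = 32761)
H(k) = (1 + k)*(6 + k) (H(k) = (k + 1)*(6 + k) = (1 + k)*(6 + k))
R + H(-3)*(-676) = 32761 + (6 + (-3)² + 7*(-3))*(-676) = 32761 + (6 + 9 - 21)*(-676) = 32761 - 6*(-676) = 32761 + 4056 = 36817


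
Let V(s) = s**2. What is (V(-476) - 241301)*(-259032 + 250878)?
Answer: 120067650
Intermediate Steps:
(V(-476) - 241301)*(-259032 + 250878) = ((-476)**2 - 241301)*(-259032 + 250878) = (226576 - 241301)*(-8154) = -14725*(-8154) = 120067650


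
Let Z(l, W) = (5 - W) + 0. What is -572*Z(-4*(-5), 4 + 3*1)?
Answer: 1144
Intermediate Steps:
Z(l, W) = 5 - W
-572*Z(-4*(-5), 4 + 3*1) = -572*(5 - (4 + 3*1)) = -572*(5 - (4 + 3)) = -572*(5 - 1*7) = -572*(5 - 7) = -572*(-2) = 1144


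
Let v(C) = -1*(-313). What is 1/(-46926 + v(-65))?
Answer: -1/46613 ≈ -2.1453e-5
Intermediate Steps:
v(C) = 313
1/(-46926 + v(-65)) = 1/(-46926 + 313) = 1/(-46613) = -1/46613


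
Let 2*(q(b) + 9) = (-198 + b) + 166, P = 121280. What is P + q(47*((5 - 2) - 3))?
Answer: 121255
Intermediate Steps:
q(b) = -25 + b/2 (q(b) = -9 + ((-198 + b) + 166)/2 = -9 + (-32 + b)/2 = -9 + (-16 + b/2) = -25 + b/2)
P + q(47*((5 - 2) - 3)) = 121280 + (-25 + (47*((5 - 2) - 3))/2) = 121280 + (-25 + (47*(3 - 3))/2) = 121280 + (-25 + (47*0)/2) = 121280 + (-25 + (½)*0) = 121280 + (-25 + 0) = 121280 - 25 = 121255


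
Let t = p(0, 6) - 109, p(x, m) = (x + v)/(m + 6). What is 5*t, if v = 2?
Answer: -3265/6 ≈ -544.17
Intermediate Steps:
p(x, m) = (2 + x)/(6 + m) (p(x, m) = (x + 2)/(m + 6) = (2 + x)/(6 + m))
t = -653/6 (t = (2 + 0)/(6 + 6) - 109 = 2/12 - 109 = (1/12)*2 - 109 = 1/6 - 109 = -653/6 ≈ -108.83)
5*t = 5*(-653/6) = -3265/6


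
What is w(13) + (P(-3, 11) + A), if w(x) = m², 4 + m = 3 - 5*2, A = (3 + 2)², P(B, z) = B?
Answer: 143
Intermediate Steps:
A = 25 (A = 5² = 25)
m = -11 (m = -4 + (3 - 5*2) = -4 + (3 - 10) = -4 - 7 = -11)
w(x) = 121 (w(x) = (-11)² = 121)
w(13) + (P(-3, 11) + A) = 121 + (-3 + 25) = 121 + 22 = 143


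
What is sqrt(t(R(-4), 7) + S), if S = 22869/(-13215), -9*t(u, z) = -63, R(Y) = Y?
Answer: 2*sqrt(25562215)/4405 ≈ 2.2955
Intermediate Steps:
t(u, z) = 7 (t(u, z) = -1/9*(-63) = 7)
S = -7623/4405 (S = 22869*(-1/13215) = -7623/4405 ≈ -1.7305)
sqrt(t(R(-4), 7) + S) = sqrt(7 - 7623/4405) = sqrt(23212/4405) = 2*sqrt(25562215)/4405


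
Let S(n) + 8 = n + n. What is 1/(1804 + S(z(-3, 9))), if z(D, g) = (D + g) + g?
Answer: 1/1826 ≈ 0.00054764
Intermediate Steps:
z(D, g) = D + 2*g
S(n) = -8 + 2*n (S(n) = -8 + (n + n) = -8 + 2*n)
1/(1804 + S(z(-3, 9))) = 1/(1804 + (-8 + 2*(-3 + 2*9))) = 1/(1804 + (-8 + 2*(-3 + 18))) = 1/(1804 + (-8 + 2*15)) = 1/(1804 + (-8 + 30)) = 1/(1804 + 22) = 1/1826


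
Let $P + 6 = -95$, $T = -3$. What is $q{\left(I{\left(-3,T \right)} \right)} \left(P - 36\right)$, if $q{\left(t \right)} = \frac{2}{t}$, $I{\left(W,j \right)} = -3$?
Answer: $\frac{274}{3} \approx 91.333$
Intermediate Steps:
$P = -101$ ($P = -6 - 95 = -101$)
$q{\left(I{\left(-3,T \right)} \right)} \left(P - 36\right) = \frac{2}{-3} \left(-101 - 36\right) = 2 \left(- \frac{1}{3}\right) \left(-137\right) = \left(- \frac{2}{3}\right) \left(-137\right) = \frac{274}{3}$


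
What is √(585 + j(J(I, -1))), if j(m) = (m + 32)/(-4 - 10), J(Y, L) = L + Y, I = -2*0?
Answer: √114226/14 ≈ 24.141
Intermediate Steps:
I = 0
j(m) = -16/7 - m/14 (j(m) = (32 + m)/(-14) = (32 + m)*(-1/14) = -16/7 - m/14)
√(585 + j(J(I, -1))) = √(585 + (-16/7 - (-1 + 0)/14)) = √(585 + (-16/7 - 1/14*(-1))) = √(585 + (-16/7 + 1/14)) = √(585 - 31/14) = √(8159/14) = √114226/14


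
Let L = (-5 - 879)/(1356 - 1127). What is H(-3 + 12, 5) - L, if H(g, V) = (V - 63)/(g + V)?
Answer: -453/1603 ≈ -0.28260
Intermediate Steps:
H(g, V) = (-63 + V)/(V + g)
L = -884/229 ≈ -3.8603
H(-3 + 12, 5) - L = (-63 + 5)/(5 + (-3 + 12)) - 1*(-884/229) = -58/(5 + 9) + 884/229 = -58/14 + 884/229 = (1/14)*(-58) + 884/229 = -29/7 + 884/229 = -453/1603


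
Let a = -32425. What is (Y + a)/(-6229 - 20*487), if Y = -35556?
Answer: 67981/15969 ≈ 4.2571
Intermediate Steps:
(Y + a)/(-6229 - 20*487) = (-35556 - 32425)/(-6229 - 20*487) = -67981/(-6229 - 9740) = -67981/(-15969) = -67981*(-1/15969) = 67981/15969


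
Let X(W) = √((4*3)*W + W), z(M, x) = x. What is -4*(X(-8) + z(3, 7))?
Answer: -28 - 8*I*√26 ≈ -28.0 - 40.792*I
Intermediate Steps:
X(W) = √13*√W (X(W) = √(12*W + W) = √(13*W) = √13*√W)
-4*(X(-8) + z(3, 7)) = -4*(√13*√(-8) + 7) = -4*(√13*(2*I*√2) + 7) = -4*(2*I*√26 + 7) = -4*(7 + 2*I*√26) = -28 - 8*I*√26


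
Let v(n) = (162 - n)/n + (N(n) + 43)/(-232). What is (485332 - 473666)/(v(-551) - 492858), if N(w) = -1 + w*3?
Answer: -51423728/2172493159 ≈ -0.023670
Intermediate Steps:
N(w) = -1 + 3*w
v(n) = -21/116 - 3*n/232 + (162 - n)/n (v(n) = (162 - n)/n + ((-1 + 3*n) + 43)/(-232) = (162 - n)/n + (42 + 3*n)*(-1/232) = (162 - n)/n + (-21/116 - 3*n/232) = -21/116 - 3*n/232 + (162 - n)/n)
(485332 - 473666)/(v(-551) - 492858) = (485332 - 473666)/((1/232)*(37584 - 1*(-551)*(274 + 3*(-551)))/(-551) - 492858) = 11666/((1/232)*(-1/551)*(37584 - 1*(-551)*(274 - 1653)) - 492858) = 11666/((1/232)*(-1/551)*(37584 - 1*(-551)*(-1379)) - 492858) = 11666/((1/232)*(-1/551)*(37584 - 759829) - 492858) = 11666/((1/232)*(-1/551)*(-722245) - 492858) = 11666/(24905/4408 - 492858) = 11666/(-2172493159/4408) = 11666*(-4408/2172493159) = -51423728/2172493159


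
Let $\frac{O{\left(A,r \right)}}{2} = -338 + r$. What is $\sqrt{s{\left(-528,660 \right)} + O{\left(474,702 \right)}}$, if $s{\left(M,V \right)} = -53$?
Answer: $15 \sqrt{3} \approx 25.981$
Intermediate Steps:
$O{\left(A,r \right)} = -676 + 2 r$ ($O{\left(A,r \right)} = 2 \left(-338 + r\right) = -676 + 2 r$)
$\sqrt{s{\left(-528,660 \right)} + O{\left(474,702 \right)}} = \sqrt{-53 + \left(-676 + 2 \cdot 702\right)} = \sqrt{-53 + \left(-676 + 1404\right)} = \sqrt{-53 + 728} = \sqrt{675} = 15 \sqrt{3}$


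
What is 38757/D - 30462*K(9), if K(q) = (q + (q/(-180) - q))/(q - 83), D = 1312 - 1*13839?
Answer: -219478917/9269980 ≈ -23.676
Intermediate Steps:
D = -12527 (D = 1312 - 13839 = -12527)
K(q) = -q/(180*(-83 + q)) (K(q) = (q + (q*(-1/180) - q))/(-83 + q) = (q + (-q/180 - q))/(-83 + q) = (q - 181*q/180)/(-83 + q) = (-q/180)/(-83 + q) = -q/(180*(-83 + q)))
38757/D - 30462*K(9) = 38757/(-12527) - 30462*(-1*9/(-14940 + 180*9)) = 38757*(-1/12527) - 30462*(-1*9/(-14940 + 1620)) = -38757/12527 - 30462*(-1*9/(-13320)) = -38757/12527 - 30462*(-1*9*(-1/13320)) = -38757/12527 - 30462/(1/(1/1480)) = -38757/12527 - 30462/1480 = -38757/12527 - 30462*1/1480 = -38757/12527 - 15231/740 = -219478917/9269980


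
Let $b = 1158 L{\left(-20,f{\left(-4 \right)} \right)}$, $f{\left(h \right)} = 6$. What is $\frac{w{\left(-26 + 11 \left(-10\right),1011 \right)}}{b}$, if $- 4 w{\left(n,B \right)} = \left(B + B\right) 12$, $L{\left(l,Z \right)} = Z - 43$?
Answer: $\frac{1011}{7141} \approx 0.14158$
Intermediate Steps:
$L{\left(l,Z \right)} = -43 + Z$
$b = -42846$ ($b = 1158 \left(-43 + 6\right) = 1158 \left(-37\right) = -42846$)
$w{\left(n,B \right)} = - 6 B$ ($w{\left(n,B \right)} = - \frac{\left(B + B\right) 12}{4} = - \frac{2 B 12}{4} = - \frac{24 B}{4} = - 6 B$)
$\frac{w{\left(-26 + 11 \left(-10\right),1011 \right)}}{b} = \frac{\left(-6\right) 1011}{-42846} = \left(-6066\right) \left(- \frac{1}{42846}\right) = \frac{1011}{7141}$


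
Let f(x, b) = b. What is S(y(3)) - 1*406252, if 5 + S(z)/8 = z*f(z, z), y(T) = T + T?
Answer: -406004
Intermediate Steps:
y(T) = 2*T
S(z) = -40 + 8*z² (S(z) = -40 + 8*(z*z) = -40 + 8*z²)
S(y(3)) - 1*406252 = (-40 + 8*(2*3)²) - 1*406252 = (-40 + 8*6²) - 406252 = (-40 + 8*36) - 406252 = (-40 + 288) - 406252 = 248 - 406252 = -406004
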